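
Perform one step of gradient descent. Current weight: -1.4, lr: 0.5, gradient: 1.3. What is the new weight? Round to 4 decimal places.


w_new = w_old - lr * gradient
= -1.4 - 0.5 * 1.3
= -1.4 - (0.65)
= -2.0500

-2.0500


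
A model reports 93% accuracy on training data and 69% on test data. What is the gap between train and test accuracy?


Gap = train_accuracy - test_accuracy
= 93 - 69
= 24%
This large gap strongly indicates overfitting.

24


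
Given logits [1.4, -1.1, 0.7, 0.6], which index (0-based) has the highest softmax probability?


Softmax is a monotonic transformation, so it preserves the argmax.
We need to find the index of the maximum logit.
Index 0: 1.4
Index 1: -1.1
Index 2: 0.7
Index 3: 0.6
Maximum logit = 1.4 at index 0

0


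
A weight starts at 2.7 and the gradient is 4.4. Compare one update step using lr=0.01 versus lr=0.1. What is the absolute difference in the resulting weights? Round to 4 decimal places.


With lr=0.01: w_new = 2.7 - 0.01 * 4.4 = 2.656
With lr=0.1: w_new = 2.7 - 0.1 * 4.4 = 2.26
Absolute difference = |2.656 - 2.26|
= 0.3960

0.3960


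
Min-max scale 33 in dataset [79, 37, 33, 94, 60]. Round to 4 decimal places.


Min = 33, Max = 94
Range = 94 - 33 = 61
Scaled = (x - min) / (max - min)
= (33 - 33) / 61
= 0 / 61
= 0.0000

0.0000


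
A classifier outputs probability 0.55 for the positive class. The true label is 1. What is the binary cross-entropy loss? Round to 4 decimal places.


For y=1: Loss = -log(p)
= -log(0.55)
= -(-0.5978)
= 0.5978

0.5978


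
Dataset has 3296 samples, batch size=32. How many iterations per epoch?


Iterations per epoch = dataset_size / batch_size
= 3296 / 32
= 103

103


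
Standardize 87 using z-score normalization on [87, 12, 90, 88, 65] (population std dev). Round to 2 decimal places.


Mean = (87 + 12 + 90 + 88 + 65) / 5 = 68.4
Variance = sum((x_i - mean)^2) / n = 877.84
Std = sqrt(877.84) = 29.6284
Z = (x - mean) / std
= (87 - 68.4) / 29.6284
= 18.6 / 29.6284
= 0.63

0.63


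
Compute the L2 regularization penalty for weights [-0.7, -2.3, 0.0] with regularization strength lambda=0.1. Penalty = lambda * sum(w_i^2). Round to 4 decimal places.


Squaring each weight:
(-0.7)^2 = 0.49
(-2.3)^2 = 5.29
0.0^2 = 0.0
Sum of squares = 5.78
Penalty = 0.1 * 5.78 = 0.5780

0.5780


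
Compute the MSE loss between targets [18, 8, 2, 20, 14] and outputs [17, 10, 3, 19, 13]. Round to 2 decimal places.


Differences: [1, -2, -1, 1, 1]
Squared errors: [1, 4, 1, 1, 1]
Sum of squared errors = 8
MSE = 8 / 5 = 1.60

1.60


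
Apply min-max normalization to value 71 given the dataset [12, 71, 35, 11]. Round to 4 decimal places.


Min = 11, Max = 71
Range = 71 - 11 = 60
Scaled = (x - min) / (max - min)
= (71 - 11) / 60
= 60 / 60
= 1.0000

1.0000


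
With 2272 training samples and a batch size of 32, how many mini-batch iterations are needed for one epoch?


Iterations per epoch = dataset_size / batch_size
= 2272 / 32
= 71

71


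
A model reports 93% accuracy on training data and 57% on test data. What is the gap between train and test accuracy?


Gap = train_accuracy - test_accuracy
= 93 - 57
= 36%
This large gap strongly indicates overfitting.

36


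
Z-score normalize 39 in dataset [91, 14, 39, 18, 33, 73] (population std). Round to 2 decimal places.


Mean = (91 + 14 + 39 + 18 + 33 + 73) / 6 = 44.6667
Variance = sum((x_i - mean)^2) / n = 794.8889
Std = sqrt(794.8889) = 28.1938
Z = (x - mean) / std
= (39 - 44.6667) / 28.1938
= -5.6667 / 28.1938
= -0.20

-0.20


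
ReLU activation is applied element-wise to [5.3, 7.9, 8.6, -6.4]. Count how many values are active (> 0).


ReLU(x) = max(0, x) for each element:
ReLU(5.3) = 5.3
ReLU(7.9) = 7.9
ReLU(8.6) = 8.6
ReLU(-6.4) = 0
Active neurons (>0): 3

3


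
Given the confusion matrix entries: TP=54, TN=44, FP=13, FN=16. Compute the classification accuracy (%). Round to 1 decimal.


Accuracy = (TP + TN) / (TP + TN + FP + FN) * 100
= (54 + 44) / (54 + 44 + 13 + 16)
= 98 / 127
= 0.7717
= 77.2%

77.2


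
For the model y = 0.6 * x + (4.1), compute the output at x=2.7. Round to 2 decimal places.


y = 0.6 * 2.7 + (4.1)
= 1.62 + (4.1)
= 5.72

5.72


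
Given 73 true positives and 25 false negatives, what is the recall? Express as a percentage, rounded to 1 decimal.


Recall = TP / (TP + FN) * 100
= 73 / (73 + 25)
= 73 / 98
= 0.7449
= 74.5%

74.5


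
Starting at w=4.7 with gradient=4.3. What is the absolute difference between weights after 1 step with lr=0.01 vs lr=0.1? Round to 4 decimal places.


With lr=0.01: w_new = 4.7 - 0.01 * 4.3 = 4.657
With lr=0.1: w_new = 4.7 - 0.1 * 4.3 = 4.27
Absolute difference = |4.657 - 4.27|
= 0.3870

0.3870


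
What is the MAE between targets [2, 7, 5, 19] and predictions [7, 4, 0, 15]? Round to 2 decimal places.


Absolute errors: [5, 3, 5, 4]
Sum of absolute errors = 17
MAE = 17 / 4 = 4.25

4.25


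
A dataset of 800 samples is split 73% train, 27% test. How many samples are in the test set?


Train samples = 800 * 73% = 584
Test samples = 800 - 584
= 216

216


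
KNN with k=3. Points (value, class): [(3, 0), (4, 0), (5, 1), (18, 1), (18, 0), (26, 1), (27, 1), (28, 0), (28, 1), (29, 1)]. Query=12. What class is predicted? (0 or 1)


Distances from query 12:
Point 18 (class 0): distance = 6
Point 18 (class 1): distance = 6
Point 5 (class 1): distance = 7
K=3 nearest neighbors: classes = [0, 1, 1]
Votes for class 1: 2 / 3
Majority vote => class 1

1


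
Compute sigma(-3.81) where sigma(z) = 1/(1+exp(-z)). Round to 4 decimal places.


sigmoid(z) = 1 / (1 + exp(-z))
exp(-(-3.81)) = exp(3.81) = 45.1504
1 + 45.1504 = 46.1504
1 / 46.1504 = 0.0217

0.0217


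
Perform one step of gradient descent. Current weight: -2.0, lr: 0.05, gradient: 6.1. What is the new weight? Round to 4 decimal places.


w_new = w_old - lr * gradient
= -2.0 - 0.05 * 6.1
= -2.0 - (0.305)
= -2.3050

-2.3050


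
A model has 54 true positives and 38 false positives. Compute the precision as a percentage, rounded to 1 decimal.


Precision = TP / (TP + FP) * 100
= 54 / (54 + 38)
= 54 / 92
= 0.587
= 58.7%

58.7


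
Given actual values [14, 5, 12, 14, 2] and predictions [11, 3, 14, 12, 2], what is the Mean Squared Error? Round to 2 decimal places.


Differences: [3, 2, -2, 2, 0]
Squared errors: [9, 4, 4, 4, 0]
Sum of squared errors = 21
MSE = 21 / 5 = 4.20

4.20


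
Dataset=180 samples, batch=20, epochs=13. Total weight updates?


Iterations per epoch = 180 / 20 = 9
Total updates = iterations_per_epoch * epochs
= 9 * 13
= 117

117


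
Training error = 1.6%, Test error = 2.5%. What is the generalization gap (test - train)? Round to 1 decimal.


Generalization gap = test_error - train_error
= 2.5 - 1.6
= 0.9%
A small gap suggests good generalization.

0.9


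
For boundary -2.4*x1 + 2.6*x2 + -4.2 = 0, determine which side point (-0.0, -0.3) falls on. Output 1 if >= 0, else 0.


Compute -2.4 * -0.0 + 2.6 * -0.3 + -4.2
= 0.0 + -0.78 + -4.2
= -4.98
Since -4.98 < 0, the point is on the negative side.

0


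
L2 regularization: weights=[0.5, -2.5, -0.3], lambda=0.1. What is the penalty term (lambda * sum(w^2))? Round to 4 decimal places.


Squaring each weight:
0.5^2 = 0.25
(-2.5)^2 = 6.25
(-0.3)^2 = 0.09
Sum of squares = 6.59
Penalty = 0.1 * 6.59 = 0.6590

0.6590


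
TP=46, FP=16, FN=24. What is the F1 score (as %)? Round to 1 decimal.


Precision = TP / (TP + FP) = 46 / 62 = 0.7419
Recall = TP / (TP + FN) = 46 / 70 = 0.6571
F1 = 2 * P * R / (P + R)
= 2 * 0.7419 * 0.6571 / (0.7419 + 0.6571)
= 0.9751 / 1.3991
= 0.697
As percentage: 69.7%

69.7


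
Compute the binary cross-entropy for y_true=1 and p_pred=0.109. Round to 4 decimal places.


For y=1: Loss = -log(p)
= -log(0.109)
= -(-2.2164)
= 2.2164

2.2164


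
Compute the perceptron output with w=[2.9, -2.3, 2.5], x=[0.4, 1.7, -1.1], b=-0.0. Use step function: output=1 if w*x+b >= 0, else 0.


z = w . x + b
= 2.9*0.4 + -2.3*1.7 + 2.5*-1.1 + -0.0
= 1.16 + -3.91 + -2.75 + -0.0
= -5.5 + -0.0
= -5.5
Since z = -5.5 < 0, output = 0

0


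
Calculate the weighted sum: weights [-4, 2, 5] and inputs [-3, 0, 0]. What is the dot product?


Element-wise products:
-4 * -3 = 12
2 * 0 = 0
5 * 0 = 0
Sum = 12 + 0 + 0
= 12

12


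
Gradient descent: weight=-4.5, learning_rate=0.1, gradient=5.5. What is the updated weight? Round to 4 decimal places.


w_new = w_old - lr * gradient
= -4.5 - 0.1 * 5.5
= -4.5 - (0.55)
= -5.0500

-5.0500


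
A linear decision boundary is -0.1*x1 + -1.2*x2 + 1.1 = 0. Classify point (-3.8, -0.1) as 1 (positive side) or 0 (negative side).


Compute -0.1 * -3.8 + -1.2 * -0.1 + 1.1
= 0.38 + 0.12 + 1.1
= 1.6
Since 1.6 >= 0, the point is on the positive side.

1


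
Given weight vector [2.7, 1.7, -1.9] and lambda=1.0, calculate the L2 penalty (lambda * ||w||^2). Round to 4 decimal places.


Squaring each weight:
2.7^2 = 7.29
1.7^2 = 2.89
(-1.9)^2 = 3.61
Sum of squares = 13.79
Penalty = 1.0 * 13.79 = 13.7900

13.7900


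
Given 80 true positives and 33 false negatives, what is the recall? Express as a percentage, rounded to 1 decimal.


Recall = TP / (TP + FN) * 100
= 80 / (80 + 33)
= 80 / 113
= 0.708
= 70.8%

70.8


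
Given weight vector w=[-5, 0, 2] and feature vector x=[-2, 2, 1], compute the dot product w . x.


Element-wise products:
-5 * -2 = 10
0 * 2 = 0
2 * 1 = 2
Sum = 10 + 0 + 2
= 12

12


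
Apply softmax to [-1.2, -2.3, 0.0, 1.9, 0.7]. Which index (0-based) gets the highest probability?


Softmax is a monotonic transformation, so it preserves the argmax.
We need to find the index of the maximum logit.
Index 0: -1.2
Index 1: -2.3
Index 2: 0.0
Index 3: 1.9
Index 4: 0.7
Maximum logit = 1.9 at index 3

3


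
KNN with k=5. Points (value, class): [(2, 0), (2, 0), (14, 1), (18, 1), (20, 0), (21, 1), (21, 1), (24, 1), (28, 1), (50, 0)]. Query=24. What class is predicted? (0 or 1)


Distances from query 24:
Point 24 (class 1): distance = 0
Point 21 (class 1): distance = 3
Point 21 (class 1): distance = 3
Point 20 (class 0): distance = 4
Point 28 (class 1): distance = 4
K=5 nearest neighbors: classes = [1, 1, 1, 0, 1]
Votes for class 1: 4 / 5
Majority vote => class 1

1


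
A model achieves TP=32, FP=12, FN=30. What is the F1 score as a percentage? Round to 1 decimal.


Precision = TP / (TP + FP) = 32 / 44 = 0.7273
Recall = TP / (TP + FN) = 32 / 62 = 0.5161
F1 = 2 * P * R / (P + R)
= 2 * 0.7273 * 0.5161 / (0.7273 + 0.5161)
= 0.7507 / 1.2434
= 0.6038
As percentage: 60.4%

60.4


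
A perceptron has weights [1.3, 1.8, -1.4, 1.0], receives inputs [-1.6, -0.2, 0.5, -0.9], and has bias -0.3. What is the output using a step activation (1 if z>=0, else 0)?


z = w . x + b
= 1.3*-1.6 + 1.8*-0.2 + -1.4*0.5 + 1.0*-0.9 + -0.3
= -2.08 + -0.36 + -0.7 + -0.9 + -0.3
= -4.04 + -0.3
= -4.34
Since z = -4.34 < 0, output = 0

0


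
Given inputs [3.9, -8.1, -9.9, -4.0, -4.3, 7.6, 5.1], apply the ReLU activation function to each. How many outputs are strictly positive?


ReLU(x) = max(0, x) for each element:
ReLU(3.9) = 3.9
ReLU(-8.1) = 0
ReLU(-9.9) = 0
ReLU(-4.0) = 0
ReLU(-4.3) = 0
ReLU(7.6) = 7.6
ReLU(5.1) = 5.1
Active neurons (>0): 3

3


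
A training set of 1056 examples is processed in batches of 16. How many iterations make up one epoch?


Iterations per epoch = dataset_size / batch_size
= 1056 / 16
= 66

66


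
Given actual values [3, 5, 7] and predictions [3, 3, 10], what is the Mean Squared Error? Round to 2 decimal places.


Differences: [0, 2, -3]
Squared errors: [0, 4, 9]
Sum of squared errors = 13
MSE = 13 / 3 = 4.33

4.33


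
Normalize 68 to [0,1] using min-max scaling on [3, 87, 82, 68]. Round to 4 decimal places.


Min = 3, Max = 87
Range = 87 - 3 = 84
Scaled = (x - min) / (max - min)
= (68 - 3) / 84
= 65 / 84
= 0.7738

0.7738


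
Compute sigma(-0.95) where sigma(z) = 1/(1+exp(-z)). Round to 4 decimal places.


sigmoid(z) = 1 / (1 + exp(-z))
exp(-(-0.95)) = exp(0.95) = 2.5857
1 + 2.5857 = 3.5857
1 / 3.5857 = 0.2789

0.2789


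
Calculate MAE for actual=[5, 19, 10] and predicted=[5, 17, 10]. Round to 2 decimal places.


Absolute errors: [0, 2, 0]
Sum of absolute errors = 2
MAE = 2 / 3 = 0.67

0.67


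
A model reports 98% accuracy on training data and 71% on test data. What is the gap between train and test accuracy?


Gap = train_accuracy - test_accuracy
= 98 - 71
= 27%
This large gap strongly indicates overfitting.

27


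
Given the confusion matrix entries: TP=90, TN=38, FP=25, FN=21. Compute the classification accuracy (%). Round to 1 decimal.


Accuracy = (TP + TN) / (TP + TN + FP + FN) * 100
= (90 + 38) / (90 + 38 + 25 + 21)
= 128 / 174
= 0.7356
= 73.6%

73.6


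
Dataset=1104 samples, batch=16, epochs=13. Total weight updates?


Iterations per epoch = 1104 / 16 = 69
Total updates = iterations_per_epoch * epochs
= 69 * 13
= 897

897


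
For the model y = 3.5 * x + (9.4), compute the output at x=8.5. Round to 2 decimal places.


y = 3.5 * 8.5 + (9.4)
= 29.75 + (9.4)
= 39.15

39.15


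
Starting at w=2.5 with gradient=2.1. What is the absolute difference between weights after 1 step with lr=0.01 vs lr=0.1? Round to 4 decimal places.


With lr=0.01: w_new = 2.5 - 0.01 * 2.1 = 2.479
With lr=0.1: w_new = 2.5 - 0.1 * 2.1 = 2.29
Absolute difference = |2.479 - 2.29|
= 0.1890

0.1890


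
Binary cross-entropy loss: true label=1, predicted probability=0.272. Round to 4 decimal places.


For y=1: Loss = -log(p)
= -log(0.272)
= -(-1.302)
= 1.3020

1.3020


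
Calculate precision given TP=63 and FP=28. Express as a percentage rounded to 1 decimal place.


Precision = TP / (TP + FP) * 100
= 63 / (63 + 28)
= 63 / 91
= 0.6923
= 69.2%

69.2


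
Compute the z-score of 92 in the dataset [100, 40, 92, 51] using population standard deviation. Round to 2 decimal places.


Mean = (100 + 40 + 92 + 51) / 4 = 70.75
Variance = sum((x_i - mean)^2) / n = 660.6875
Std = sqrt(660.6875) = 25.7038
Z = (x - mean) / std
= (92 - 70.75) / 25.7038
= 21.25 / 25.7038
= 0.83

0.83


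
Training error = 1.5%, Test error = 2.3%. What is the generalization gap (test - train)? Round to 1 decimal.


Generalization gap = test_error - train_error
= 2.3 - 1.5
= 0.8%
A small gap suggests good generalization.

0.8


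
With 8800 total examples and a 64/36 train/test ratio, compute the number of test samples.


Train samples = 8800 * 64% = 5632
Test samples = 8800 - 5632
= 3168

3168


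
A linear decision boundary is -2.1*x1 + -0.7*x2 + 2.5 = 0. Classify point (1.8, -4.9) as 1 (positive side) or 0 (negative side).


Compute -2.1 * 1.8 + -0.7 * -4.9 + 2.5
= -3.78 + 3.43 + 2.5
= 2.15
Since 2.15 >= 0, the point is on the positive side.

1


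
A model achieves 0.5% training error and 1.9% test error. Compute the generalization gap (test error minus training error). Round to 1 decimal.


Generalization gap = test_error - train_error
= 1.9 - 0.5
= 1.4%
A small gap suggests good generalization.

1.4


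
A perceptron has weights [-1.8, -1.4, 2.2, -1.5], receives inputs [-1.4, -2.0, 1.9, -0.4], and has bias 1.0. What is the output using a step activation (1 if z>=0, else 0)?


z = w . x + b
= -1.8*-1.4 + -1.4*-2.0 + 2.2*1.9 + -1.5*-0.4 + 1.0
= 2.52 + 2.8 + 4.18 + 0.6 + 1.0
= 10.1 + 1.0
= 11.1
Since z = 11.1 >= 0, output = 1

1


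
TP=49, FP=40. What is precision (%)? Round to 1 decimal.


Precision = TP / (TP + FP) * 100
= 49 / (49 + 40)
= 49 / 89
= 0.5506
= 55.1%

55.1


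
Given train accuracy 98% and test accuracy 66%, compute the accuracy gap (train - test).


Gap = train_accuracy - test_accuracy
= 98 - 66
= 32%
This large gap strongly indicates overfitting.

32


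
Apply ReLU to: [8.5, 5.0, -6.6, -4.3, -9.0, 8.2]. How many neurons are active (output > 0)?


ReLU(x) = max(0, x) for each element:
ReLU(8.5) = 8.5
ReLU(5.0) = 5.0
ReLU(-6.6) = 0
ReLU(-4.3) = 0
ReLU(-9.0) = 0
ReLU(8.2) = 8.2
Active neurons (>0): 3

3


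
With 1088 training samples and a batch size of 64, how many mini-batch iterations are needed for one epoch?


Iterations per epoch = dataset_size / batch_size
= 1088 / 64
= 17

17


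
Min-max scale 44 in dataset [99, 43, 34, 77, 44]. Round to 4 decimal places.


Min = 34, Max = 99
Range = 99 - 34 = 65
Scaled = (x - min) / (max - min)
= (44 - 34) / 65
= 10 / 65
= 0.1538

0.1538


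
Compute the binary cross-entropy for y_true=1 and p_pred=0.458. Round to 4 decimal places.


For y=1: Loss = -log(p)
= -log(0.458)
= -(-0.7809)
= 0.7809

0.7809


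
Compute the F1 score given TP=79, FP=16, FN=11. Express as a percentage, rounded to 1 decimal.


Precision = TP / (TP + FP) = 79 / 95 = 0.8316
Recall = TP / (TP + FN) = 79 / 90 = 0.8778
F1 = 2 * P * R / (P + R)
= 2 * 0.8316 * 0.8778 / (0.8316 + 0.8778)
= 1.4599 / 1.7094
= 0.8541
As percentage: 85.4%

85.4


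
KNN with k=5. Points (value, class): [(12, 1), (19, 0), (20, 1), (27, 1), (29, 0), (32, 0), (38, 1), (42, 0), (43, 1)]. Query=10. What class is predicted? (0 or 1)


Distances from query 10:
Point 12 (class 1): distance = 2
Point 19 (class 0): distance = 9
Point 20 (class 1): distance = 10
Point 27 (class 1): distance = 17
Point 29 (class 0): distance = 19
K=5 nearest neighbors: classes = [1, 0, 1, 1, 0]
Votes for class 1: 3 / 5
Majority vote => class 1

1


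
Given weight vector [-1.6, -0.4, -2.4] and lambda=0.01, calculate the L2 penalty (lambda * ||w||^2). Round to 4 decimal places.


Squaring each weight:
(-1.6)^2 = 2.56
(-0.4)^2 = 0.16
(-2.4)^2 = 5.76
Sum of squares = 8.48
Penalty = 0.01 * 8.48 = 0.0848

0.0848


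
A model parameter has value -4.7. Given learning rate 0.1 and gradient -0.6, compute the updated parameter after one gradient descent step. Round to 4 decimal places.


w_new = w_old - lr * gradient
= -4.7 - 0.1 * -0.6
= -4.7 - (-0.06)
= -4.6400

-4.6400


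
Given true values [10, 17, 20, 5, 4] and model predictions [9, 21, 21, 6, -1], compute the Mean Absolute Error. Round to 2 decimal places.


Absolute errors: [1, 4, 1, 1, 5]
Sum of absolute errors = 12
MAE = 12 / 5 = 2.40

2.40


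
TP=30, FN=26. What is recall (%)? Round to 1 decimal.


Recall = TP / (TP + FN) * 100
= 30 / (30 + 26)
= 30 / 56
= 0.5357
= 53.6%

53.6


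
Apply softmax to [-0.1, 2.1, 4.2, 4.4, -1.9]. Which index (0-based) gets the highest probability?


Softmax is a monotonic transformation, so it preserves the argmax.
We need to find the index of the maximum logit.
Index 0: -0.1
Index 1: 2.1
Index 2: 4.2
Index 3: 4.4
Index 4: -1.9
Maximum logit = 4.4 at index 3

3


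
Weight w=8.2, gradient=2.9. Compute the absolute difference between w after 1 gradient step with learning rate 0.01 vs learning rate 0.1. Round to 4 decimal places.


With lr=0.01: w_new = 8.2 - 0.01 * 2.9 = 8.171
With lr=0.1: w_new = 8.2 - 0.1 * 2.9 = 7.91
Absolute difference = |8.171 - 7.91|
= 0.2610

0.2610


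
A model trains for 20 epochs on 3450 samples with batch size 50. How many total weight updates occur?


Iterations per epoch = 3450 / 50 = 69
Total updates = iterations_per_epoch * epochs
= 69 * 20
= 1380

1380


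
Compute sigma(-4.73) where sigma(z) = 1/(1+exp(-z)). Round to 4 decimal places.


sigmoid(z) = 1 / (1 + exp(-z))
exp(-(-4.73)) = exp(4.73) = 113.2956
1 + 113.2956 = 114.2956
1 / 114.2956 = 0.0087

0.0087


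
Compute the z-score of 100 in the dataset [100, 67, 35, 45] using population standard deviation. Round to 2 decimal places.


Mean = (100 + 67 + 35 + 45) / 4 = 61.75
Variance = sum((x_i - mean)^2) / n = 621.6875
Std = sqrt(621.6875) = 24.9337
Z = (x - mean) / std
= (100 - 61.75) / 24.9337
= 38.25 / 24.9337
= 1.53

1.53


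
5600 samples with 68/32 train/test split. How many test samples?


Train samples = 5600 * 68% = 3808
Test samples = 5600 - 3808
= 1792

1792


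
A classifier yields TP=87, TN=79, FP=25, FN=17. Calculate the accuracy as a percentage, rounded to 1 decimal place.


Accuracy = (TP + TN) / (TP + TN + FP + FN) * 100
= (87 + 79) / (87 + 79 + 25 + 17)
= 166 / 208
= 0.7981
= 79.8%

79.8


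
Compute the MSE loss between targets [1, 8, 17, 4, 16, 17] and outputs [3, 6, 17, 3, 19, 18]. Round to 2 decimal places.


Differences: [-2, 2, 0, 1, -3, -1]
Squared errors: [4, 4, 0, 1, 9, 1]
Sum of squared errors = 19
MSE = 19 / 6 = 3.17

3.17


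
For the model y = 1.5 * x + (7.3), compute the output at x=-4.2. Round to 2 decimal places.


y = 1.5 * -4.2 + (7.3)
= -6.3 + (7.3)
= 1.00

1.00


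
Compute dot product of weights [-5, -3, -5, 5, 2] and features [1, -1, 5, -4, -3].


Element-wise products:
-5 * 1 = -5
-3 * -1 = 3
-5 * 5 = -25
5 * -4 = -20
2 * -3 = -6
Sum = -5 + 3 + -25 + -20 + -6
= -53

-53


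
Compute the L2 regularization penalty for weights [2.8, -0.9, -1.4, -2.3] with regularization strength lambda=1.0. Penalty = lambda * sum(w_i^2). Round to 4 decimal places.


Squaring each weight:
2.8^2 = 7.84
(-0.9)^2 = 0.81
(-1.4)^2 = 1.96
(-2.3)^2 = 5.29
Sum of squares = 15.9
Penalty = 1.0 * 15.9 = 15.9000

15.9000


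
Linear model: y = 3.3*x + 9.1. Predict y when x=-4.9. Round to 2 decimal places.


y = 3.3 * -4.9 + (9.1)
= -16.17 + (9.1)
= -7.07

-7.07


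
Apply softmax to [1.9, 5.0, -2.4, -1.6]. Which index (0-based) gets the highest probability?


Softmax is a monotonic transformation, so it preserves the argmax.
We need to find the index of the maximum logit.
Index 0: 1.9
Index 1: 5.0
Index 2: -2.4
Index 3: -1.6
Maximum logit = 5.0 at index 1

1


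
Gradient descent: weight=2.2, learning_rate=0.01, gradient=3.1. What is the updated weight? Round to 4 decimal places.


w_new = w_old - lr * gradient
= 2.2 - 0.01 * 3.1
= 2.2 - (0.031)
= 2.1690

2.1690


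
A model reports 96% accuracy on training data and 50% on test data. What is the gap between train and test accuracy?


Gap = train_accuracy - test_accuracy
= 96 - 50
= 46%
This large gap strongly indicates overfitting.

46


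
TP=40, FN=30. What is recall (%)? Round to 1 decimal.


Recall = TP / (TP + FN) * 100
= 40 / (40 + 30)
= 40 / 70
= 0.5714
= 57.1%

57.1


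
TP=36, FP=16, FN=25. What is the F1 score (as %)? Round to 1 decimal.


Precision = TP / (TP + FP) = 36 / 52 = 0.6923
Recall = TP / (TP + FN) = 36 / 61 = 0.5902
F1 = 2 * P * R / (P + R)
= 2 * 0.6923 * 0.5902 / (0.6923 + 0.5902)
= 0.8172 / 1.2825
= 0.6372
As percentage: 63.7%

63.7


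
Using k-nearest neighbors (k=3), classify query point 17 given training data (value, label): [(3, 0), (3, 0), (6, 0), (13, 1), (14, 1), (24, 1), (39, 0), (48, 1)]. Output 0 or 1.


Distances from query 17:
Point 14 (class 1): distance = 3
Point 13 (class 1): distance = 4
Point 24 (class 1): distance = 7
K=3 nearest neighbors: classes = [1, 1, 1]
Votes for class 1: 3 / 3
Majority vote => class 1

1


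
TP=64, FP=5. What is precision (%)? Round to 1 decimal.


Precision = TP / (TP + FP) * 100
= 64 / (64 + 5)
= 64 / 69
= 0.9275
= 92.8%

92.8


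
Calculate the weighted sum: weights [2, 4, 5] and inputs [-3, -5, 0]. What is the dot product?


Element-wise products:
2 * -3 = -6
4 * -5 = -20
5 * 0 = 0
Sum = -6 + -20 + 0
= -26

-26


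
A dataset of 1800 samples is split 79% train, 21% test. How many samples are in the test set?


Train samples = 1800 * 79% = 1422
Test samples = 1800 - 1422
= 378

378


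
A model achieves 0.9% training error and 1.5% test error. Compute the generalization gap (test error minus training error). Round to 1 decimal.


Generalization gap = test_error - train_error
= 1.5 - 0.9
= 0.6%
A small gap suggests good generalization.

0.6


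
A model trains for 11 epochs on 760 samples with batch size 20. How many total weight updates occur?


Iterations per epoch = 760 / 20 = 38
Total updates = iterations_per_epoch * epochs
= 38 * 11
= 418

418


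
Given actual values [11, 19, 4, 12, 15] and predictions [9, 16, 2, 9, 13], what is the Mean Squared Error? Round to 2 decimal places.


Differences: [2, 3, 2, 3, 2]
Squared errors: [4, 9, 4, 9, 4]
Sum of squared errors = 30
MSE = 30 / 5 = 6.00

6.00


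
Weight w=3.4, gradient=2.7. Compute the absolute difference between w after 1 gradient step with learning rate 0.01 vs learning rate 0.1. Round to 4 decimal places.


With lr=0.01: w_new = 3.4 - 0.01 * 2.7 = 3.373
With lr=0.1: w_new = 3.4 - 0.1 * 2.7 = 3.13
Absolute difference = |3.373 - 3.13|
= 0.2430

0.2430


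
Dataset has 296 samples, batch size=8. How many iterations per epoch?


Iterations per epoch = dataset_size / batch_size
= 296 / 8
= 37

37


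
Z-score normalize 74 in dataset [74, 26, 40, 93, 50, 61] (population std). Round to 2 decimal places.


Mean = (74 + 26 + 40 + 93 + 50 + 61) / 6 = 57.3333
Variance = sum((x_i - mean)^2) / n = 483.2222
Std = sqrt(483.2222) = 21.9823
Z = (x - mean) / std
= (74 - 57.3333) / 21.9823
= 16.6667 / 21.9823
= 0.76

0.76


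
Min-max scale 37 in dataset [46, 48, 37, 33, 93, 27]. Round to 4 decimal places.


Min = 27, Max = 93
Range = 93 - 27 = 66
Scaled = (x - min) / (max - min)
= (37 - 27) / 66
= 10 / 66
= 0.1515

0.1515


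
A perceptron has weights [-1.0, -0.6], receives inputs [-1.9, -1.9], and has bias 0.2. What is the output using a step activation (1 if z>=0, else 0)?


z = w . x + b
= -1.0*-1.9 + -0.6*-1.9 + 0.2
= 1.9 + 1.14 + 0.2
= 3.04 + 0.2
= 3.24
Since z = 3.24 >= 0, output = 1

1


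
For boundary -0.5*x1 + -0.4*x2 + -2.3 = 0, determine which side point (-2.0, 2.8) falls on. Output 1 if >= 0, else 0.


Compute -0.5 * -2.0 + -0.4 * 2.8 + -2.3
= 1.0 + -1.12 + -2.3
= -2.42
Since -2.42 < 0, the point is on the negative side.

0


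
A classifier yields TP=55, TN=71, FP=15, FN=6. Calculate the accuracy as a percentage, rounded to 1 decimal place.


Accuracy = (TP + TN) / (TP + TN + FP + FN) * 100
= (55 + 71) / (55 + 71 + 15 + 6)
= 126 / 147
= 0.8571
= 85.7%

85.7


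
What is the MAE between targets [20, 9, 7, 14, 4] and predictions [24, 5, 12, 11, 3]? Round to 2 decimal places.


Absolute errors: [4, 4, 5, 3, 1]
Sum of absolute errors = 17
MAE = 17 / 5 = 3.40

3.40


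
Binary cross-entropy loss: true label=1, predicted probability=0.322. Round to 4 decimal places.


For y=1: Loss = -log(p)
= -log(0.322)
= -(-1.1332)
= 1.1332

1.1332


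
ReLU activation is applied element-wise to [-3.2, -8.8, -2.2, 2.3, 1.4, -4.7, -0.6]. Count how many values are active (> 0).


ReLU(x) = max(0, x) for each element:
ReLU(-3.2) = 0
ReLU(-8.8) = 0
ReLU(-2.2) = 0
ReLU(2.3) = 2.3
ReLU(1.4) = 1.4
ReLU(-4.7) = 0
ReLU(-0.6) = 0
Active neurons (>0): 2

2


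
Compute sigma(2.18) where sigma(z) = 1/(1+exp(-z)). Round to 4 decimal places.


sigmoid(z) = 1 / (1 + exp(-z))
exp(-(2.18)) = exp(-2.18) = 0.113
1 + 0.113 = 1.113
1 / 1.113 = 0.8984

0.8984


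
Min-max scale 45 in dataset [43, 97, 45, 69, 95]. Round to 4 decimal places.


Min = 43, Max = 97
Range = 97 - 43 = 54
Scaled = (x - min) / (max - min)
= (45 - 43) / 54
= 2 / 54
= 0.0370

0.0370


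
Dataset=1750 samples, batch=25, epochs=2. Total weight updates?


Iterations per epoch = 1750 / 25 = 70
Total updates = iterations_per_epoch * epochs
= 70 * 2
= 140

140


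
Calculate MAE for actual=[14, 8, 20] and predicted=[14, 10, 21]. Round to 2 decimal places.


Absolute errors: [0, 2, 1]
Sum of absolute errors = 3
MAE = 3 / 3 = 1.00

1.00


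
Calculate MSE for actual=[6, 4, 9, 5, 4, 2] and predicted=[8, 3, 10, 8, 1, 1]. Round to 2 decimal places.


Differences: [-2, 1, -1, -3, 3, 1]
Squared errors: [4, 1, 1, 9, 9, 1]
Sum of squared errors = 25
MSE = 25 / 6 = 4.17

4.17


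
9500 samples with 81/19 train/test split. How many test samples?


Train samples = 9500 * 81% = 7695
Test samples = 9500 - 7695
= 1805

1805


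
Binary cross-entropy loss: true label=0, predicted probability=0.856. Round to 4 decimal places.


For y=0: Loss = -log(1-p)
= -log(1 - 0.856)
= -log(0.144)
= -(-1.9379)
= 1.9379

1.9379


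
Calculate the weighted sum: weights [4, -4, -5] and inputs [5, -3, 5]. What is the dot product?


Element-wise products:
4 * 5 = 20
-4 * -3 = 12
-5 * 5 = -25
Sum = 20 + 12 + -25
= 7

7


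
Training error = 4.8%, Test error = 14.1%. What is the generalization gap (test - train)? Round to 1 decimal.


Generalization gap = test_error - train_error
= 14.1 - 4.8
= 9.3%
A moderate gap.

9.3


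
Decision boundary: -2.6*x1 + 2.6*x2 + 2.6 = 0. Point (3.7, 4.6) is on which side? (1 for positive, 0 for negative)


Compute -2.6 * 3.7 + 2.6 * 4.6 + 2.6
= -9.62 + 11.96 + 2.6
= 4.94
Since 4.94 >= 0, the point is on the positive side.

1


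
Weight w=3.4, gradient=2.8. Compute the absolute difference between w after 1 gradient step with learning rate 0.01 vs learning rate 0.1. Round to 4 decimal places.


With lr=0.01: w_new = 3.4 - 0.01 * 2.8 = 3.372
With lr=0.1: w_new = 3.4 - 0.1 * 2.8 = 3.12
Absolute difference = |3.372 - 3.12|
= 0.2520

0.2520


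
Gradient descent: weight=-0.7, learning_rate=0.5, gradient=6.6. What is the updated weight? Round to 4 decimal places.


w_new = w_old - lr * gradient
= -0.7 - 0.5 * 6.6
= -0.7 - (3.3)
= -4.0000

-4.0000


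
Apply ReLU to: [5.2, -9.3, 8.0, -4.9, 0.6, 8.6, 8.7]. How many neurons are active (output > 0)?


ReLU(x) = max(0, x) for each element:
ReLU(5.2) = 5.2
ReLU(-9.3) = 0
ReLU(8.0) = 8.0
ReLU(-4.9) = 0
ReLU(0.6) = 0.6
ReLU(8.6) = 8.6
ReLU(8.7) = 8.7
Active neurons (>0): 5

5


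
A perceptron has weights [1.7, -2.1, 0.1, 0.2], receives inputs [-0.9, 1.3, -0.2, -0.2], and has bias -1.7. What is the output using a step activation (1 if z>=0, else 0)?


z = w . x + b
= 1.7*-0.9 + -2.1*1.3 + 0.1*-0.2 + 0.2*-0.2 + -1.7
= -1.53 + -2.73 + -0.02 + -0.04 + -1.7
= -4.32 + -1.7
= -6.02
Since z = -6.02 < 0, output = 0

0


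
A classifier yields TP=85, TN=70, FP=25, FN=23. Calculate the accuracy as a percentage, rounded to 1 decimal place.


Accuracy = (TP + TN) / (TP + TN + FP + FN) * 100
= (85 + 70) / (85 + 70 + 25 + 23)
= 155 / 203
= 0.7635
= 76.4%

76.4


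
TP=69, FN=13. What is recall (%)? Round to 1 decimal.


Recall = TP / (TP + FN) * 100
= 69 / (69 + 13)
= 69 / 82
= 0.8415
= 84.1%

84.1


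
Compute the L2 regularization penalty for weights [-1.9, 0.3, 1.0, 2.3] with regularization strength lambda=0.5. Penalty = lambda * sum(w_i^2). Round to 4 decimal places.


Squaring each weight:
(-1.9)^2 = 3.61
0.3^2 = 0.09
1.0^2 = 1.0
2.3^2 = 5.29
Sum of squares = 9.99
Penalty = 0.5 * 9.99 = 4.9950

4.9950


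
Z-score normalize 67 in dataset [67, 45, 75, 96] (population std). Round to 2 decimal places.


Mean = (67 + 45 + 75 + 96) / 4 = 70.75
Variance = sum((x_i - mean)^2) / n = 333.1875
Std = sqrt(333.1875) = 18.2534
Z = (x - mean) / std
= (67 - 70.75) / 18.2534
= -3.75 / 18.2534
= -0.21

-0.21


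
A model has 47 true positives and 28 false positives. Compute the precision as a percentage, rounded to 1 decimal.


Precision = TP / (TP + FP) * 100
= 47 / (47 + 28)
= 47 / 75
= 0.6267
= 62.7%

62.7


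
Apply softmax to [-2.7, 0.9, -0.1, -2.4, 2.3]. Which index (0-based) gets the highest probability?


Softmax is a monotonic transformation, so it preserves the argmax.
We need to find the index of the maximum logit.
Index 0: -2.7
Index 1: 0.9
Index 2: -0.1
Index 3: -2.4
Index 4: 2.3
Maximum logit = 2.3 at index 4

4


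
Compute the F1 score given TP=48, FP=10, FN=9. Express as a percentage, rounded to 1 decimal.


Precision = TP / (TP + FP) = 48 / 58 = 0.8276
Recall = TP / (TP + FN) = 48 / 57 = 0.8421
F1 = 2 * P * R / (P + R)
= 2 * 0.8276 * 0.8421 / (0.8276 + 0.8421)
= 1.3938 / 1.6697
= 0.8348
As percentage: 83.5%

83.5


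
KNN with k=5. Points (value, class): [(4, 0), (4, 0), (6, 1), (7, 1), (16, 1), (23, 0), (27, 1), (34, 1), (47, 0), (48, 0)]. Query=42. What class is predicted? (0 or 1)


Distances from query 42:
Point 47 (class 0): distance = 5
Point 48 (class 0): distance = 6
Point 34 (class 1): distance = 8
Point 27 (class 1): distance = 15
Point 23 (class 0): distance = 19
K=5 nearest neighbors: classes = [0, 0, 1, 1, 0]
Votes for class 1: 2 / 5
Majority vote => class 0

0


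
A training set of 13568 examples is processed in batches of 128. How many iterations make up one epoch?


Iterations per epoch = dataset_size / batch_size
= 13568 / 128
= 106

106


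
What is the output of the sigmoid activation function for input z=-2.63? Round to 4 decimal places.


sigmoid(z) = 1 / (1 + exp(-z))
exp(-(-2.63)) = exp(2.63) = 13.8738
1 + 13.8738 = 14.8738
1 / 14.8738 = 0.0672

0.0672


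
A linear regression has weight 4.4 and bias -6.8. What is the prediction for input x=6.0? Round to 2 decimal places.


y = 4.4 * 6.0 + (-6.8)
= 26.4 + (-6.8)
= 19.60

19.60


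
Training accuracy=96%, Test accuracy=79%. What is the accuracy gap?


Gap = train_accuracy - test_accuracy
= 96 - 79
= 17%
This gap suggests the model is overfitting.

17


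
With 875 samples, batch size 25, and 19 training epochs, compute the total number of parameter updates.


Iterations per epoch = 875 / 25 = 35
Total updates = iterations_per_epoch * epochs
= 35 * 19
= 665

665


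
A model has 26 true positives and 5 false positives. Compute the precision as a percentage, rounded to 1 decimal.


Precision = TP / (TP + FP) * 100
= 26 / (26 + 5)
= 26 / 31
= 0.8387
= 83.9%

83.9


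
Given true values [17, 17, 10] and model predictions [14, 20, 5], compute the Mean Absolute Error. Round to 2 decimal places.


Absolute errors: [3, 3, 5]
Sum of absolute errors = 11
MAE = 11 / 3 = 3.67

3.67


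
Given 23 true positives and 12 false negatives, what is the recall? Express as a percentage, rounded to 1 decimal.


Recall = TP / (TP + FN) * 100
= 23 / (23 + 12)
= 23 / 35
= 0.6571
= 65.7%

65.7


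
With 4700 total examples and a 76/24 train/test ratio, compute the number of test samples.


Train samples = 4700 * 76% = 3572
Test samples = 4700 - 3572
= 1128

1128


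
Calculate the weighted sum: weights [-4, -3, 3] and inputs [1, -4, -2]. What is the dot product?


Element-wise products:
-4 * 1 = -4
-3 * -4 = 12
3 * -2 = -6
Sum = -4 + 12 + -6
= 2

2


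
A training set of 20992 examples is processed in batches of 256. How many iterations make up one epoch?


Iterations per epoch = dataset_size / batch_size
= 20992 / 256
= 82

82


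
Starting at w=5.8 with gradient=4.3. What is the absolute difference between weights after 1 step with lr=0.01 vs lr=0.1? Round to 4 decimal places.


With lr=0.01: w_new = 5.8 - 0.01 * 4.3 = 5.757
With lr=0.1: w_new = 5.8 - 0.1 * 4.3 = 5.37
Absolute difference = |5.757 - 5.37|
= 0.3870

0.3870


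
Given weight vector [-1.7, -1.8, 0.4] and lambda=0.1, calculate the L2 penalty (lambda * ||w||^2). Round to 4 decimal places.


Squaring each weight:
(-1.7)^2 = 2.89
(-1.8)^2 = 3.24
0.4^2 = 0.16
Sum of squares = 6.29
Penalty = 0.1 * 6.29 = 0.6290

0.6290


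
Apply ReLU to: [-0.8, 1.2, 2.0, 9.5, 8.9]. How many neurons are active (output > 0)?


ReLU(x) = max(0, x) for each element:
ReLU(-0.8) = 0
ReLU(1.2) = 1.2
ReLU(2.0) = 2.0
ReLU(9.5) = 9.5
ReLU(8.9) = 8.9
Active neurons (>0): 4

4


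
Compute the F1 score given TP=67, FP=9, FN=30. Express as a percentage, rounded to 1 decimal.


Precision = TP / (TP + FP) = 67 / 76 = 0.8816
Recall = TP / (TP + FN) = 67 / 97 = 0.6907
F1 = 2 * P * R / (P + R)
= 2 * 0.8816 * 0.6907 / (0.8816 + 0.6907)
= 1.2179 / 1.5723
= 0.7746
As percentage: 77.5%

77.5


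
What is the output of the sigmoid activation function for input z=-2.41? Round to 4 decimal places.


sigmoid(z) = 1 / (1 + exp(-z))
exp(-(-2.41)) = exp(2.41) = 11.134
1 + 11.134 = 12.134
1 / 12.134 = 0.0824

0.0824


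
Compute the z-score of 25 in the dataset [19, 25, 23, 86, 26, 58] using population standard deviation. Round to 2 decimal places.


Mean = (19 + 25 + 23 + 86 + 26 + 58) / 6 = 39.5
Variance = sum((x_i - mean)^2) / n = 598.25
Std = sqrt(598.25) = 24.4591
Z = (x - mean) / std
= (25 - 39.5) / 24.4591
= -14.5 / 24.4591
= -0.59

-0.59


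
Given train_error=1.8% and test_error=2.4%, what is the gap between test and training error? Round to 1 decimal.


Generalization gap = test_error - train_error
= 2.4 - 1.8
= 0.6%
A small gap suggests good generalization.

0.6


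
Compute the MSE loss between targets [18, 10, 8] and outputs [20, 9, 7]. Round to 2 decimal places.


Differences: [-2, 1, 1]
Squared errors: [4, 1, 1]
Sum of squared errors = 6
MSE = 6 / 3 = 2.00

2.00


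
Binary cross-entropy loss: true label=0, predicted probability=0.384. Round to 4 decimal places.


For y=0: Loss = -log(1-p)
= -log(1 - 0.384)
= -log(0.616)
= -(-0.4845)
= 0.4845

0.4845


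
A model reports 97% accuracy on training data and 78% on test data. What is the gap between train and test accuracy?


Gap = train_accuracy - test_accuracy
= 97 - 78
= 19%
This gap suggests the model is overfitting.

19


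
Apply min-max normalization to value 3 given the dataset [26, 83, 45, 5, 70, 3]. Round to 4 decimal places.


Min = 3, Max = 83
Range = 83 - 3 = 80
Scaled = (x - min) / (max - min)
= (3 - 3) / 80
= 0 / 80
= 0.0000

0.0000


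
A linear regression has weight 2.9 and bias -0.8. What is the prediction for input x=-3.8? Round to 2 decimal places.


y = 2.9 * -3.8 + (-0.8)
= -11.02 + (-0.8)
= -11.82

-11.82


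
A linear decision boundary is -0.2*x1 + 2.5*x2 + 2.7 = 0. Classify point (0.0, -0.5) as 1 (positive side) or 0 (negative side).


Compute -0.2 * 0.0 + 2.5 * -0.5 + 2.7
= -0.0 + -1.25 + 2.7
= 1.45
Since 1.45 >= 0, the point is on the positive side.

1


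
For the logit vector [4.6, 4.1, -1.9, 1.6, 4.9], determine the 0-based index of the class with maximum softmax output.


Softmax is a monotonic transformation, so it preserves the argmax.
We need to find the index of the maximum logit.
Index 0: 4.6
Index 1: 4.1
Index 2: -1.9
Index 3: 1.6
Index 4: 4.9
Maximum logit = 4.9 at index 4

4


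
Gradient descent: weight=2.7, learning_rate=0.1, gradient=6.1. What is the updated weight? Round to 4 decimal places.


w_new = w_old - lr * gradient
= 2.7 - 0.1 * 6.1
= 2.7 - (0.61)
= 2.0900

2.0900


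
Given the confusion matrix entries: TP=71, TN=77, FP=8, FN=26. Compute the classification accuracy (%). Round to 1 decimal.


Accuracy = (TP + TN) / (TP + TN + FP + FN) * 100
= (71 + 77) / (71 + 77 + 8 + 26)
= 148 / 182
= 0.8132
= 81.3%

81.3


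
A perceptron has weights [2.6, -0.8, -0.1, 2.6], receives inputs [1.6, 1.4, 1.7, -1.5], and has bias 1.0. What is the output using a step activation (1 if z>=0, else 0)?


z = w . x + b
= 2.6*1.6 + -0.8*1.4 + -0.1*1.7 + 2.6*-1.5 + 1.0
= 4.16 + -1.12 + -0.17 + -3.9 + 1.0
= -1.03 + 1.0
= -0.03
Since z = -0.03 < 0, output = 0

0


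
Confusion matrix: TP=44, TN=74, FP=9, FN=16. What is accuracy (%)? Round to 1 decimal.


Accuracy = (TP + TN) / (TP + TN + FP + FN) * 100
= (44 + 74) / (44 + 74 + 9 + 16)
= 118 / 143
= 0.8252
= 82.5%

82.5


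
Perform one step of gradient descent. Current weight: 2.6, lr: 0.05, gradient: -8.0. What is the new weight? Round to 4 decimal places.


w_new = w_old - lr * gradient
= 2.6 - 0.05 * -8.0
= 2.6 - (-0.4)
= 3.0000

3.0000


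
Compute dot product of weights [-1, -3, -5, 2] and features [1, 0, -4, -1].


Element-wise products:
-1 * 1 = -1
-3 * 0 = 0
-5 * -4 = 20
2 * -1 = -2
Sum = -1 + 0 + 20 + -2
= 17

17


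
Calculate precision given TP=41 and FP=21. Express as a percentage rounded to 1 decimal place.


Precision = TP / (TP + FP) * 100
= 41 / (41 + 21)
= 41 / 62
= 0.6613
= 66.1%

66.1


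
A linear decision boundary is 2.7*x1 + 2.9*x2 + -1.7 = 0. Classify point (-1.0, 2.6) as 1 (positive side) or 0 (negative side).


Compute 2.7 * -1.0 + 2.9 * 2.6 + -1.7
= -2.7 + 7.54 + -1.7
= 3.14
Since 3.14 >= 0, the point is on the positive side.

1
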